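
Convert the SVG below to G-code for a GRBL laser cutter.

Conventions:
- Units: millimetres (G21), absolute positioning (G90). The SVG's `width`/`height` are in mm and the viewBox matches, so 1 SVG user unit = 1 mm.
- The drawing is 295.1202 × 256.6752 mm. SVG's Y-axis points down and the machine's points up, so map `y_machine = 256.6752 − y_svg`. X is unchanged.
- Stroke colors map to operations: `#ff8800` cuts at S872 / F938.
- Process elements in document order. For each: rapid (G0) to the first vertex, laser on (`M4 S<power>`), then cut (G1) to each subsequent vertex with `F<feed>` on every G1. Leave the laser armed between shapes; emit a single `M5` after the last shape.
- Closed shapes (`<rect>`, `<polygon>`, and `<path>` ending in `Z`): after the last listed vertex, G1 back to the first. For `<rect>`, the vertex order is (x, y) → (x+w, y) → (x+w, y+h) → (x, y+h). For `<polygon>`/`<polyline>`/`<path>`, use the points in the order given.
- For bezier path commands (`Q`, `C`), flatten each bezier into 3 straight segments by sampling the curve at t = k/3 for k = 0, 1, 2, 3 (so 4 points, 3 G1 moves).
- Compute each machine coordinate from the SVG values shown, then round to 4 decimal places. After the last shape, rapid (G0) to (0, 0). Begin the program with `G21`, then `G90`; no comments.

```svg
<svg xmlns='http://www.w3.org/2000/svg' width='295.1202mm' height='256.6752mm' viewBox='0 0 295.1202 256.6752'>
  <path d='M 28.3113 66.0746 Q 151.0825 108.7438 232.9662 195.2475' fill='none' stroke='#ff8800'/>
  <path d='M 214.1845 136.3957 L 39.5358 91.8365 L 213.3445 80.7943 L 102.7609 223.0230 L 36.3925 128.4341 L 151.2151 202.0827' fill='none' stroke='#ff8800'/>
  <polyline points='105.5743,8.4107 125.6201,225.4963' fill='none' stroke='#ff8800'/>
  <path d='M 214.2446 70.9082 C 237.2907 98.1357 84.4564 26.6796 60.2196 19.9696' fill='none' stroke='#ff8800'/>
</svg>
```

1 u = 1 mm; y_m = 256.6752 − y.

[1] `<path>` quadratic bezier, #ff8800→cut S872 F938: (28.3113,190.6006) → (105.6157,157.2840) → (173.8340,114.2263) → (232.9662,61.4277)

[2] `<path>` open polyline, #ff8800→cut S872 F938: (214.1845,120.2795) → (39.5358,164.8387) → (213.3445,175.8809) → (102.7609,33.6522) → (36.3925,128.2411) → (151.2151,54.5925)

[3] `<polyline>` line segment, #ff8800→cut S872 F938: (105.5743,248.2645) → (125.6201,31.1789)

[4] `<path>` cubic bezier, #ff8800→cut S872 F938: (214.2446,185.7670) → (189.9409,185.3811) → (116.0453,214.4665) → (60.2196,236.7056)

G21
G90
G0 X28.3113 Y190.6006
M4 S872
G1 X105.6157 Y157.2840 F938
G1 X173.8340 Y114.2263 F938
G1 X232.9662 Y61.4277 F938
G0 X214.1845 Y120.2795
M4 S872
G1 X39.5358 Y164.8387 F938
G1 X213.3445 Y175.8809 F938
G1 X102.7609 Y33.6522 F938
G1 X36.3925 Y128.2411 F938
G1 X151.2151 Y54.5925 F938
G0 X105.5743 Y248.2645
M4 S872
G1 X125.6201 Y31.1789 F938
G0 X214.2446 Y185.7670
M4 S872
G1 X189.9409 Y185.3811 F938
G1 X116.0453 Y214.4665 F938
G1 X60.2196 Y236.7056 F938
M5
G0 X0.0000 Y0.0000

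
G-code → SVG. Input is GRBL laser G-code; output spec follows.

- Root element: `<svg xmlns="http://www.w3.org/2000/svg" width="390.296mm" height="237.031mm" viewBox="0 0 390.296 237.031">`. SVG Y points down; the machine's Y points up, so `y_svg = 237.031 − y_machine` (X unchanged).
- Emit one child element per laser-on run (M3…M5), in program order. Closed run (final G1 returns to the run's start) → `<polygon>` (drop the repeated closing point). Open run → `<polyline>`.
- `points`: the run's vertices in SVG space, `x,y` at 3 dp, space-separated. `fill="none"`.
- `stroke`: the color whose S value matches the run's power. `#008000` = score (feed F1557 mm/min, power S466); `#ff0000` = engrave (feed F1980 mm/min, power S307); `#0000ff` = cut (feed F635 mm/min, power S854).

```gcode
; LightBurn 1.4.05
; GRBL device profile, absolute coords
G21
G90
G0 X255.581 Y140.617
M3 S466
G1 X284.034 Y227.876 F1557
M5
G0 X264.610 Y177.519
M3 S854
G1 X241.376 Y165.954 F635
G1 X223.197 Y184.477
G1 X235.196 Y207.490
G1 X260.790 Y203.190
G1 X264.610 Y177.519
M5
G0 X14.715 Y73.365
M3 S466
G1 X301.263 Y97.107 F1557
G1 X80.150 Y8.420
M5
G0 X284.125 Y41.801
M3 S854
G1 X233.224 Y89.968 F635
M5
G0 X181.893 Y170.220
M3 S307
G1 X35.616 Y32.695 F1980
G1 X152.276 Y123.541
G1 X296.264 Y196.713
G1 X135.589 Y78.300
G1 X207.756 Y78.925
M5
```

<svg xmlns="http://www.w3.org/2000/svg" width="390.296mm" height="237.031mm" viewBox="0 0 390.296 237.031">
  <polyline points="255.581,96.414 284.034,9.155" fill="none" stroke="#008000"/>
  <polygon points="264.610,59.512 241.376,71.077 223.197,52.554 235.196,29.541 260.790,33.841" fill="none" stroke="#0000ff"/>
  <polyline points="14.715,163.666 301.263,139.924 80.150,228.611" fill="none" stroke="#008000"/>
  <polyline points="284.125,195.230 233.224,147.063" fill="none" stroke="#0000ff"/>
  <polyline points="181.893,66.811 35.616,204.336 152.276,113.490 296.264,40.318 135.589,158.731 207.756,158.106" fill="none" stroke="#ff0000"/>
</svg>

Each laser-on run becomes one SVG element. Flip Y back into SVG space with y_svg = 237.031 − y_machine.

Run 1: power S466 maps to stroke `#008000` (score). The run is open, so emit a `<polyline>` with points (Y-flipped): 255.581,96.414 284.034,9.155.

Run 2: the run's S854 means `#0000ff` (cut). The run returns to its start, so emit a `<polygon>` with points (Y-flipped): 264.610,59.512 241.376,71.077 223.197,52.554 235.196,29.541 260.790,33.841.

Run 3: S466 ⇒ score layer `#008000`. The run is open, so emit a `<polyline>` with points (Y-flipped): 14.715,163.666 301.263,139.924 80.150,228.611.

Run 4: the run's S854 means `#0000ff` (cut). The run is open, so emit a `<polyline>` with points (Y-flipped): 284.125,195.230 233.224,147.063.

Run 5: the run's S307 means `#ff0000` (engrave). The run is open, so emit a `<polyline>` with points (Y-flipped): 181.893,66.811 35.616,204.336 152.276,113.490 296.264,40.318 135.589,158.731 207.756,158.106.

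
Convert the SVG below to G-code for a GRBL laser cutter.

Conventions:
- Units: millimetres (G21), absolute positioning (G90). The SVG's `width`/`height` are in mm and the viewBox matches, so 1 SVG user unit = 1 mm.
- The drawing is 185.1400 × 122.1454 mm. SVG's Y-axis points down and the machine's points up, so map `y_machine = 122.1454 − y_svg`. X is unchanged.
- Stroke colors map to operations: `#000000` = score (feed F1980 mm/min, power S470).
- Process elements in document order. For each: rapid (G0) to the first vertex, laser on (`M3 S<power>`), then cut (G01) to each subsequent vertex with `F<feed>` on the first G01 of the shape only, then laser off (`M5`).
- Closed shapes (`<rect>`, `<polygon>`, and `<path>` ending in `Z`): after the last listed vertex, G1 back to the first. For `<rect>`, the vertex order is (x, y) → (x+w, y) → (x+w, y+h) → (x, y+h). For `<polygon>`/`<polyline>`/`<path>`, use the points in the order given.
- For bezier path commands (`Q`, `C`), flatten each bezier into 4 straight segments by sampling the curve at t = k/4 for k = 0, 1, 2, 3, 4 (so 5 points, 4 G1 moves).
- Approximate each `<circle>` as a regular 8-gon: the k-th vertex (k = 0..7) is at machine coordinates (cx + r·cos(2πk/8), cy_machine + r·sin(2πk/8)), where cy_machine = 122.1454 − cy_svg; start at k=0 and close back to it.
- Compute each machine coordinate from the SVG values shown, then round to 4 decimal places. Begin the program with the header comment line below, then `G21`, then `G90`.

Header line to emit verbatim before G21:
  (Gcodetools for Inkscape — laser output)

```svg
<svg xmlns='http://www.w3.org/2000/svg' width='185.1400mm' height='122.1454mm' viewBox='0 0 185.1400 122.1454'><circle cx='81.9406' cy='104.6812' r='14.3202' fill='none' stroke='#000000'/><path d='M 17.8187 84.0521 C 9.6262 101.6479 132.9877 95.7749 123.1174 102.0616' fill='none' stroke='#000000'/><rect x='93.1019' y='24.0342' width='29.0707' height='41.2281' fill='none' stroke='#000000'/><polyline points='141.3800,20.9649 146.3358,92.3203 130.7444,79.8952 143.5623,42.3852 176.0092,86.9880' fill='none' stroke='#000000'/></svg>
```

Since the viewBox matches the mm dimensions, user units are millimetres directly. The only transform is the Y-flip y_m = 122.1454 − y_svg.

Shape 1 is a circle drawn with `<circle>`. Its stroke #000000 means score at S470, F1980. After flipping Y the toolpath is (96.2608,17.4642) → (92.0665,27.5901) → (81.9406,31.7844) → (71.8147,27.5901) → (67.6204,17.4642) → (71.8147,7.3383) → (81.9406,3.1440) → (92.0665,7.3383) → (96.2608,17.4642), returning to the start.

Shape 2 is a cubic bezier drawn with `<path>`. Its stroke #000000 means score at S470, F1980. After flipping Y the toolpath is (17.8187,38.0933) → (32.2034,28.7402) → (71.0972,24.8476) → (109.6764,23.0756) → (123.1174,20.0838).

Shape 3 is a rectangle drawn with `<rect>`. Its stroke #000000 means score at S470, F1980. After flipping Y the toolpath is (93.1019,98.1112) → (122.1726,98.1112) → (122.1726,56.8831) → (93.1019,56.8831) → (93.1019,98.1112), returning to the start.

Shape 4 is a open polyline drawn with `<polyline>`. Its stroke #000000 means score at S470, F1980. After flipping Y the toolpath is (141.3800,101.1805) → (146.3358,29.8251) → (130.7444,42.2502) → (143.5623,79.7602) → (176.0092,35.1574).

(Gcodetools for Inkscape — laser output)
G21
G90
G0 X96.2608 Y17.4642
M3 S470
G01 X92.0665 Y27.5901 F1980
G01 X81.9406 Y31.7844
G01 X71.8147 Y27.5901
G01 X67.6204 Y17.4642
G01 X71.8147 Y7.3383
G01 X81.9406 Y3.1440
G01 X92.0665 Y7.3383
G01 X96.2608 Y17.4642
M5
G0 X17.8187 Y38.0933
M3 S470
G01 X32.2034 Y28.7402 F1980
G01 X71.0972 Y24.8476
G01 X109.6764 Y23.0756
G01 X123.1174 Y20.0838
M5
G0 X93.1019 Y98.1112
M3 S470
G01 X122.1726 Y98.1112 F1980
G01 X122.1726 Y56.8831
G01 X93.1019 Y56.8831
G01 X93.1019 Y98.1112
M5
G0 X141.3800 Y101.1805
M3 S470
G01 X146.3358 Y29.8251 F1980
G01 X130.7444 Y42.2502
G01 X143.5623 Y79.7602
G01 X176.0092 Y35.1574
M5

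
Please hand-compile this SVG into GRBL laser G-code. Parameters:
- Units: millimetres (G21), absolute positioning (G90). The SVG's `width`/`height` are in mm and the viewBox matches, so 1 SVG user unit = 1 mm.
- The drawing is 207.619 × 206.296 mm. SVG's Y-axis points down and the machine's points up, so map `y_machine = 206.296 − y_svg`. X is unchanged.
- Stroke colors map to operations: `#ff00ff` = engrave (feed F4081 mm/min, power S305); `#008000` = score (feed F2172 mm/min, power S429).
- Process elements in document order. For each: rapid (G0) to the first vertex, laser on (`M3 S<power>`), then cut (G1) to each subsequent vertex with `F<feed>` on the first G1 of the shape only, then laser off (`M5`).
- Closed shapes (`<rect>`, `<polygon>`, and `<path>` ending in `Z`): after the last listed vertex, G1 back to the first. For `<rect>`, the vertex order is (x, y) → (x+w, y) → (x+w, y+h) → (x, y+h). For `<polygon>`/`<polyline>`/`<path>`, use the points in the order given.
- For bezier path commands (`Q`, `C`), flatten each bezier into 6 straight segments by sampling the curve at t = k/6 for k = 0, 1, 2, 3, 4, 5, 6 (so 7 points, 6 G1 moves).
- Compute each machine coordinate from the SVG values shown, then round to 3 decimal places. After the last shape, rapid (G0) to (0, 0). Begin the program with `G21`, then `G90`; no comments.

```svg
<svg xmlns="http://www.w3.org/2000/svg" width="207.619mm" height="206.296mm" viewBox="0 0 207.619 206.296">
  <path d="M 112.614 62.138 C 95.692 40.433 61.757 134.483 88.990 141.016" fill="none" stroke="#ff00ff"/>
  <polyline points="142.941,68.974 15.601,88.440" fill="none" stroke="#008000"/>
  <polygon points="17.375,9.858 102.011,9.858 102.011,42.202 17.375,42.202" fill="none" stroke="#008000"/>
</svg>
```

1 u = 1 mm; y_m = 206.296 − y.

[1] `<path>` cubic bezier, #ff00ff→engrave S305 F4081: (112.614,144.158) → (103.097,146.305) → (92.917,134.807) → (84.244,115.308) → (79.251,93.457) → (80.109,74.899) → (88.990,65.280)

[2] `<polyline>` line segment, #008000→score S429 F2172: (142.941,137.322) → (15.601,117.856)

[3] `<polygon>` rectangle, #008000→score S429 F2172: (17.375,196.438) → (102.011,196.438) → (102.011,164.094) → (17.375,164.094) → (17.375,196.438) (closed)

G21
G90
G0 X112.614 Y144.158
M3 S305
G1 X103.097 Y146.305 F4081
G1 X92.917 Y134.807
G1 X84.244 Y115.308
G1 X79.251 Y93.457
G1 X80.109 Y74.899
G1 X88.990 Y65.280
M5
G0 X142.941 Y137.322
M3 S429
G1 X15.601 Y117.856 F2172
M5
G0 X17.375 Y196.438
M3 S429
G1 X102.011 Y196.438 F2172
G1 X102.011 Y164.094
G1 X17.375 Y164.094
G1 X17.375 Y196.438
M5
G0 X0.000 Y0.000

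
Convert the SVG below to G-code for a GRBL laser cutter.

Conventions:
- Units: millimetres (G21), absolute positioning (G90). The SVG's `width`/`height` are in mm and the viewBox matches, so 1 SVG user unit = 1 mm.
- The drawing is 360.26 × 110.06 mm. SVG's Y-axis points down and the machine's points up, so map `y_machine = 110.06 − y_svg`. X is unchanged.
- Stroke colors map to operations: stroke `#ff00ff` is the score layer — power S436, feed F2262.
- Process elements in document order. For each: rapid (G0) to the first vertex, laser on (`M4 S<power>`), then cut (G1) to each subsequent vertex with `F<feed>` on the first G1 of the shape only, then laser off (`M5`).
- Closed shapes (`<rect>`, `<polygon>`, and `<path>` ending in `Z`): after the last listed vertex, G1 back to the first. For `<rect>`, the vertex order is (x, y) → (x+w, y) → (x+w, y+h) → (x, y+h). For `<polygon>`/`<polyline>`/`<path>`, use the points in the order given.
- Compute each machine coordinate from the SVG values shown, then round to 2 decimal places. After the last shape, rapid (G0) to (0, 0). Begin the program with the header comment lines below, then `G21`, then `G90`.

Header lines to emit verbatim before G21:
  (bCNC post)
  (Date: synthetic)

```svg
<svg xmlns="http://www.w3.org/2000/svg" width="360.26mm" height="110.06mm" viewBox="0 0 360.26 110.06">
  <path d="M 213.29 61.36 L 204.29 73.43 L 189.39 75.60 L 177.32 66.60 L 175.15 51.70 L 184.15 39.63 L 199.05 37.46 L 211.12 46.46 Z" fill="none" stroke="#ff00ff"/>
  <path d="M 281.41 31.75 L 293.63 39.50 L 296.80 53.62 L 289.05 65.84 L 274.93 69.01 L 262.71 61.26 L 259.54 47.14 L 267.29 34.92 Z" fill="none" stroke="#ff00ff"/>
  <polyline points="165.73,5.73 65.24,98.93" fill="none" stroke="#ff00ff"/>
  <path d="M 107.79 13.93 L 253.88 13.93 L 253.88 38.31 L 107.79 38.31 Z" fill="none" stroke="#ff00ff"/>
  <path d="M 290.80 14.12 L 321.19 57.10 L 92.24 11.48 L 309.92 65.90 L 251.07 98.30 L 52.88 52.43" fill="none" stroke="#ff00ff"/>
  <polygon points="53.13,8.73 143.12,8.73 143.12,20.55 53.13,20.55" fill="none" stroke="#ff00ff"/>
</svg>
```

(bCNC post)
(Date: synthetic)
G21
G90
G0 X213.29 Y48.70
M4 S436
G1 X204.29 Y36.63 F2262
G1 X189.39 Y34.46
G1 X177.32 Y43.46
G1 X175.15 Y58.36
G1 X184.15 Y70.43
G1 X199.05 Y72.60
G1 X211.12 Y63.60
G1 X213.29 Y48.70
M5
G0 X281.41 Y78.31
M4 S436
G1 X293.63 Y70.56 F2262
G1 X296.80 Y56.44
G1 X289.05 Y44.22
G1 X274.93 Y41.05
G1 X262.71 Y48.80
G1 X259.54 Y62.92
G1 X267.29 Y75.14
G1 X281.41 Y78.31
M5
G0 X165.73 Y104.33
M4 S436
G1 X65.24 Y11.13 F2262
M5
G0 X107.79 Y96.13
M4 S436
G1 X253.88 Y96.13 F2262
G1 X253.88 Y71.75
G1 X107.79 Y71.75
G1 X107.79 Y96.13
M5
G0 X290.80 Y95.94
M4 S436
G1 X321.19 Y52.96 F2262
G1 X92.24 Y98.58
G1 X309.92 Y44.16
G1 X251.07 Y11.76
G1 X52.88 Y57.63
M5
G0 X53.13 Y101.33
M4 S436
G1 X143.12 Y101.33 F2262
G1 X143.12 Y89.51
G1 X53.13 Y89.51
G1 X53.13 Y101.33
M5
G0 X0.00 Y0.00

Since the viewBox matches the mm dimensions, user units are millimetres directly. The only transform is the Y-flip y_m = 110.06 − y_svg.

Shape 1 is a regular polygon drawn with `<path>`. Its stroke #ff00ff means score at S436, F2262. After flipping Y the toolpath is (213.29,48.70) → (204.29,36.63) → (189.39,34.46) → (177.32,43.46) → (175.15,58.36) → (184.15,70.43) → (199.05,72.60) → (211.12,63.60) → (213.29,48.70), returning to the start.

Shape 2 is a regular polygon drawn with `<path>`. Its stroke #ff00ff means score at S436, F2262. After flipping Y the toolpath is (281.41,78.31) → (293.63,70.56) → (296.80,56.44) → (289.05,44.22) → (274.93,41.05) → (262.71,48.80) → (259.54,62.92) → (267.29,75.14) → (281.41,78.31), returning to the start.

Shape 3 is a line segment drawn with `<polyline>`. Its stroke #ff00ff means score at S436, F2262. After flipping Y the toolpath is (165.73,104.33) → (65.24,11.13).

Shape 4 is a rectangle drawn with `<path>`. Its stroke #ff00ff means score at S436, F2262. After flipping Y the toolpath is (107.79,96.13) → (253.88,96.13) → (253.88,71.75) → (107.79,71.75) → (107.79,96.13), returning to the start.

Shape 5 is a open polyline drawn with `<path>`. Its stroke #ff00ff means score at S436, F2262. After flipping Y the toolpath is (290.80,95.94) → (321.19,52.96) → (92.24,98.58) → (309.92,44.16) → (251.07,11.76) → (52.88,57.63).

Shape 6 is a rectangle drawn with `<polygon>`. Its stroke #ff00ff means score at S436, F2262. After flipping Y the toolpath is (53.13,101.33) → (143.12,101.33) → (143.12,89.51) → (53.13,89.51) → (53.13,101.33), returning to the start.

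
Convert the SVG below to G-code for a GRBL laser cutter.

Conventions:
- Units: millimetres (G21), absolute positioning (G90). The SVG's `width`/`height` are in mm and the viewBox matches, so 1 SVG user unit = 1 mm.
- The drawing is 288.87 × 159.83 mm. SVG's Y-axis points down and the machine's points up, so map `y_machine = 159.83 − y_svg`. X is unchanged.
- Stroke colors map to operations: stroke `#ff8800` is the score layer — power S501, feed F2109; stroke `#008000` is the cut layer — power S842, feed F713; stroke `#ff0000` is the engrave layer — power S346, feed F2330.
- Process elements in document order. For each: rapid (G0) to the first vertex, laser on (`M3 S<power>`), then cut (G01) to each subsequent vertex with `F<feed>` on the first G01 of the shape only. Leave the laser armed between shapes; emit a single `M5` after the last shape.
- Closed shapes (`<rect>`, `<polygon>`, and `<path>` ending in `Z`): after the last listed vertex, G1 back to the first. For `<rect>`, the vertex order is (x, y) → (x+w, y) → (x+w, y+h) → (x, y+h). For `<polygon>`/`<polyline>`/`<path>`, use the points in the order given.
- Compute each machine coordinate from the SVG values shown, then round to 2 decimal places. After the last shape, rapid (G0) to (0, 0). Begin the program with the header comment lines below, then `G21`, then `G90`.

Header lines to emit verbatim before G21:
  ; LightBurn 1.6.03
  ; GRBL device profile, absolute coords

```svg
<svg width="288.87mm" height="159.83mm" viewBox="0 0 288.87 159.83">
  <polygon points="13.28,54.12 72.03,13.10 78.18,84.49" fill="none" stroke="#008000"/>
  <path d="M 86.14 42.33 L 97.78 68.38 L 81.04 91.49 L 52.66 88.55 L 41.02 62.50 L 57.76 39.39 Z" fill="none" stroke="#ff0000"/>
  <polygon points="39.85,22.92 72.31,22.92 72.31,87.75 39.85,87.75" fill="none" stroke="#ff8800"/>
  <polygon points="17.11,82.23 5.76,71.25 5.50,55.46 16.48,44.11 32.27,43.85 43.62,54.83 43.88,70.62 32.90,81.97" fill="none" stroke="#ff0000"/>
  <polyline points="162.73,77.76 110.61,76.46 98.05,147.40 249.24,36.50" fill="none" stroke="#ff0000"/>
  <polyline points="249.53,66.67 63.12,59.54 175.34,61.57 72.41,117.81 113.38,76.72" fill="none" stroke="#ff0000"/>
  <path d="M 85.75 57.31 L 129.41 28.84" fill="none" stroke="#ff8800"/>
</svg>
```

1 u = 1 mm; y_m = 159.83 − y.

[1] `<polygon>` regular polygon, #008000→cut S842 F713: (13.28,105.71) → (72.03,146.73) → (78.18,75.34) → (13.28,105.71) (closed)

[2] `<path>` regular polygon, #ff0000→engrave S346 F2330: (86.14,117.50) → (97.78,91.45) → (81.04,68.34) → (52.66,71.28) → (41.02,97.33) → (57.76,120.44) → (86.14,117.50) (closed)

[3] `<polygon>` rectangle, #ff8800→score S501 F2109: (39.85,136.91) → (72.31,136.91) → (72.31,72.08) → (39.85,72.08) → (39.85,136.91) (closed)

[4] `<polygon>` regular polygon, #ff0000→engrave S346 F2330: (17.11,77.60) → (5.76,88.58) → (5.50,104.37) → (16.48,115.72) → (32.27,115.98) → (43.62,105.00) → (43.88,89.21) → (32.90,77.86) → (17.11,77.60) (closed)

[5] `<polyline>` open polyline, #ff0000→engrave S346 F2330: (162.73,82.07) → (110.61,83.37) → (98.05,12.43) → (249.24,123.33)

[6] `<polyline>` open polyline, #ff0000→engrave S346 F2330: (249.53,93.16) → (63.12,100.29) → (175.34,98.26) → (72.41,42.02) → (113.38,83.11)

[7] `<path>` line segment, #ff8800→score S501 F2109: (85.75,102.52) → (129.41,130.99)

; LightBurn 1.6.03
; GRBL device profile, absolute coords
G21
G90
G0 X13.28 Y105.71
M3 S842
G01 X72.03 Y146.73 F713
G01 X78.18 Y75.34
G01 X13.28 Y105.71
G0 X86.14 Y117.50
M3 S346
G01 X97.78 Y91.45 F2330
G01 X81.04 Y68.34
G01 X52.66 Y71.28
G01 X41.02 Y97.33
G01 X57.76 Y120.44
G01 X86.14 Y117.50
G0 X39.85 Y136.91
M3 S501
G01 X72.31 Y136.91 F2109
G01 X72.31 Y72.08
G01 X39.85 Y72.08
G01 X39.85 Y136.91
G0 X17.11 Y77.60
M3 S346
G01 X5.76 Y88.58 F2330
G01 X5.50 Y104.37
G01 X16.48 Y115.72
G01 X32.27 Y115.98
G01 X43.62 Y105.00
G01 X43.88 Y89.21
G01 X32.90 Y77.86
G01 X17.11 Y77.60
G0 X162.73 Y82.07
M3 S346
G01 X110.61 Y83.37 F2330
G01 X98.05 Y12.43
G01 X249.24 Y123.33
G0 X249.53 Y93.16
M3 S346
G01 X63.12 Y100.29 F2330
G01 X175.34 Y98.26
G01 X72.41 Y42.02
G01 X113.38 Y83.11
G0 X85.75 Y102.52
M3 S501
G01 X129.41 Y130.99 F2109
M5
G0 X0.00 Y0.00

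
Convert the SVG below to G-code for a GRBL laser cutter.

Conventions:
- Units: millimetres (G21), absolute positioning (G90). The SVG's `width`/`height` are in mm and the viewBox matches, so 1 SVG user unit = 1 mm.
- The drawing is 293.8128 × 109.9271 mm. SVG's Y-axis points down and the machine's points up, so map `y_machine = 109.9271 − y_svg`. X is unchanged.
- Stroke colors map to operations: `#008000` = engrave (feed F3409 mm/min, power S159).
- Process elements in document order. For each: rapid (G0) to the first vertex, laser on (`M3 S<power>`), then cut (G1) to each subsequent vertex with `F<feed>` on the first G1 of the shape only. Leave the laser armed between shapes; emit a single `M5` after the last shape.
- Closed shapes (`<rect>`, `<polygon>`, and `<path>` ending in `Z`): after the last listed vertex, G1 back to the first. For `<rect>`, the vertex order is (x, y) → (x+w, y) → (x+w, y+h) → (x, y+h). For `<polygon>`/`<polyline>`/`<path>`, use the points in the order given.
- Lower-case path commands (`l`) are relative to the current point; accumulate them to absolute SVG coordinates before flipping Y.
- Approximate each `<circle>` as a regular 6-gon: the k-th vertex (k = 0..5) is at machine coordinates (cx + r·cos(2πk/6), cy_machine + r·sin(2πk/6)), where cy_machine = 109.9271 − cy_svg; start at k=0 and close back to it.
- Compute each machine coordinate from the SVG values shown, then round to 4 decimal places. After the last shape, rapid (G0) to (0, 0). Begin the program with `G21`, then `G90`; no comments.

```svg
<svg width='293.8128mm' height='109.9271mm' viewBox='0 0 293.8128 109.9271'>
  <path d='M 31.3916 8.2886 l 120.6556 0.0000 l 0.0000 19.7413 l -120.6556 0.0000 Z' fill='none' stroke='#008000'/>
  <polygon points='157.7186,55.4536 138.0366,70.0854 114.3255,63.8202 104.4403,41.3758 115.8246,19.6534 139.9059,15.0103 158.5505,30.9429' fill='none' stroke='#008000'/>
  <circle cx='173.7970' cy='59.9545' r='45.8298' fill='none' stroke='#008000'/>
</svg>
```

viewBox `0 0 293.8128 109.9271` with mm width/height → 1 unit = 1 mm. Flip: y_m = 109.9271 − y_svg.

**Shape 1** — `<path>` rectangle, stroke `#008000` → engrave (S159, F3409). Machine vertices: (31.3916,101.6385) → (152.0472,101.6385) → (152.0472,81.8972) → (31.3916,81.8972) → (31.3916,101.6385). Closed: final G1 returns to the first vertex.

**Shape 2** — `<polygon>` regular polygon, stroke `#008000` → engrave (S159, F3409). Machine vertices: (157.7186,54.4735) → (138.0366,39.8417) → (114.3255,46.1069) → (104.4403,68.5513) → (115.8246,90.2737) → (139.9059,94.9168) → (158.5505,78.9842) → (157.7186,54.4735). Closed: final G1 returns to the first vertex.

**Shape 3** — `<circle>` circle, stroke `#008000` → engrave (S159, F3409). Machine vertices: (219.6268,49.9726) → (196.7119,89.6624) → (150.8821,89.6624) → (127.9672,49.9726) → (150.8821,10.2828) → (196.7119,10.2828) → (219.6268,49.9726). Closed: final G1 returns to the first vertex.

G21
G90
G0 X31.3916 Y101.6385
M3 S159
G1 X152.0472 Y101.6385 F3409
G1 X152.0472 Y81.8972
G1 X31.3916 Y81.8972
G1 X31.3916 Y101.6385
G0 X157.7186 Y54.4735
M3 S159
G1 X138.0366 Y39.8417 F3409
G1 X114.3255 Y46.1069
G1 X104.4403 Y68.5513
G1 X115.8246 Y90.2737
G1 X139.9059 Y94.9168
G1 X158.5505 Y78.9842
G1 X157.7186 Y54.4735
G0 X219.6268 Y49.9726
M3 S159
G1 X196.7119 Y89.6624 F3409
G1 X150.8821 Y89.6624
G1 X127.9672 Y49.9726
G1 X150.8821 Y10.2828
G1 X196.7119 Y10.2828
G1 X219.6268 Y49.9726
M5
G0 X0.0000 Y0.0000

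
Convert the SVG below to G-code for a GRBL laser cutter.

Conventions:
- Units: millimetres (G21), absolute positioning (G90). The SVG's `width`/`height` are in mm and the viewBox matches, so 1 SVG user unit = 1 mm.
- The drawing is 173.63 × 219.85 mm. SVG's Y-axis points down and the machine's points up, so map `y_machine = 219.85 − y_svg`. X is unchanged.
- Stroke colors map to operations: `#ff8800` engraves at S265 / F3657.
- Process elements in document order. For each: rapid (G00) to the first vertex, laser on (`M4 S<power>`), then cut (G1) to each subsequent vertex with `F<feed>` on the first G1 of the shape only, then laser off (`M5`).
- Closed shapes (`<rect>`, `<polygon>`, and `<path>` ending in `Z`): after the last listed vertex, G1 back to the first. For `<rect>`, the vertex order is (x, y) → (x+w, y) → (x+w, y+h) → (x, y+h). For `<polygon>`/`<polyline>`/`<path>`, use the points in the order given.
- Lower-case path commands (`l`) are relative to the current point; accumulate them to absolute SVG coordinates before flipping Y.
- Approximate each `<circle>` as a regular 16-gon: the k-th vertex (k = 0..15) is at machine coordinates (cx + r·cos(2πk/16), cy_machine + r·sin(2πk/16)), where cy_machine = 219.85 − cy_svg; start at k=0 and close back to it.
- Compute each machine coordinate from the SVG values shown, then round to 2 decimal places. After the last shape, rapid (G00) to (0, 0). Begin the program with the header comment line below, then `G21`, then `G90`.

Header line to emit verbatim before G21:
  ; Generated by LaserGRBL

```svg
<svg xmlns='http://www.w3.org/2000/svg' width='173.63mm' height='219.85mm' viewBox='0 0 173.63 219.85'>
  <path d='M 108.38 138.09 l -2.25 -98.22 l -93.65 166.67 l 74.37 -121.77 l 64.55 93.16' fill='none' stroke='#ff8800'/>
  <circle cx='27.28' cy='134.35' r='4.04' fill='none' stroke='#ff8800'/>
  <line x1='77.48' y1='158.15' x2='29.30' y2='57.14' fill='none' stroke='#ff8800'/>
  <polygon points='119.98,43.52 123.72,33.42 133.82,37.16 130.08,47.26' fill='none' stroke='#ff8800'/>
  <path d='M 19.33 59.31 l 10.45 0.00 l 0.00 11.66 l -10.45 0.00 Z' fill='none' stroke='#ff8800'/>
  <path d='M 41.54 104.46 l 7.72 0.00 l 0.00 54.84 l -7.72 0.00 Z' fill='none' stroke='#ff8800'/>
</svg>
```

; Generated by LaserGRBL
G21
G90
G00 X108.38 Y81.76
M4 S265
G1 X106.13 Y179.98 F3657
G1 X12.48 Y13.31
G1 X86.85 Y135.08
G1 X151.40 Y41.92
M5
G00 X31.32 Y85.50
M4 S265
G1 X31.01 Y87.05 F3657
G1 X30.14 Y88.36
G1 X28.83 Y89.23
G1 X27.28 Y89.54
G1 X25.73 Y89.23
G1 X24.42 Y88.36
G1 X23.55 Y87.05
G1 X23.24 Y85.50
G1 X23.55 Y83.95
G1 X24.42 Y82.64
G1 X25.73 Y81.77
G1 X27.28 Y81.46
G1 X28.83 Y81.77
G1 X30.14 Y82.64
G1 X31.01 Y83.95
G1 X31.32 Y85.50
M5
G00 X77.48 Y61.70
M4 S265
G1 X29.30 Y162.71 F3657
M5
G00 X119.98 Y176.33
M4 S265
G1 X123.72 Y186.43 F3657
G1 X133.82 Y182.69
G1 X130.08 Y172.59
G1 X119.98 Y176.33
M5
G00 X19.33 Y160.54
M4 S265
G1 X29.78 Y160.54 F3657
G1 X29.78 Y148.88
G1 X19.33 Y148.88
G1 X19.33 Y160.54
M5
G00 X41.54 Y115.39
M4 S265
G1 X49.26 Y115.39 F3657
G1 X49.26 Y60.55
G1 X41.54 Y60.55
G1 X41.54 Y115.39
M5
G00 X0.00 Y0.00

Since the viewBox matches the mm dimensions, user units are millimetres directly. The only transform is the Y-flip y_m = 219.85 − y_svg.

Shape 1 is a open polyline drawn with `<path>`. Its stroke #ff8800 means engrave at S265, F3657. After flipping Y the toolpath is (108.38,81.76) → (106.13,179.98) → (12.48,13.31) → (86.85,135.08) → (151.40,41.92).

Shape 2 is a circle drawn with `<circle>`. Its stroke #ff8800 means engrave at S265, F3657. After flipping Y the toolpath is (31.32,85.50) → (31.01,87.05) → (30.14,88.36) → (28.83,89.23) → (27.28,89.54) → (25.73,89.23) → (24.42,88.36) → (23.55,87.05) → (23.24,85.50) → (23.55,83.95) → (24.42,82.64) → (25.73,81.77) → (27.28,81.46) → (28.83,81.77) → (30.14,82.64) → (31.01,83.95) → (31.32,85.50), returning to the start.

Shape 3 is a line segment drawn with `<line>`. Its stroke #ff8800 means engrave at S265, F3657. After flipping Y the toolpath is (77.48,61.70) → (29.30,162.71).

Shape 4 is a regular polygon drawn with `<polygon>`. Its stroke #ff8800 means engrave at S265, F3657. After flipping Y the toolpath is (119.98,176.33) → (123.72,186.43) → (133.82,182.69) → (130.08,172.59) → (119.98,176.33), returning to the start.

Shape 5 is a rectangle drawn with `<path>`. Its stroke #ff8800 means engrave at S265, F3657. After flipping Y the toolpath is (19.33,160.54) → (29.78,160.54) → (29.78,148.88) → (19.33,148.88) → (19.33,160.54), returning to the start.

Shape 6 is a rectangle drawn with `<path>`. Its stroke #ff8800 means engrave at S265, F3657. After flipping Y the toolpath is (41.54,115.39) → (49.26,115.39) → (49.26,60.55) → (41.54,60.55) → (41.54,115.39), returning to the start.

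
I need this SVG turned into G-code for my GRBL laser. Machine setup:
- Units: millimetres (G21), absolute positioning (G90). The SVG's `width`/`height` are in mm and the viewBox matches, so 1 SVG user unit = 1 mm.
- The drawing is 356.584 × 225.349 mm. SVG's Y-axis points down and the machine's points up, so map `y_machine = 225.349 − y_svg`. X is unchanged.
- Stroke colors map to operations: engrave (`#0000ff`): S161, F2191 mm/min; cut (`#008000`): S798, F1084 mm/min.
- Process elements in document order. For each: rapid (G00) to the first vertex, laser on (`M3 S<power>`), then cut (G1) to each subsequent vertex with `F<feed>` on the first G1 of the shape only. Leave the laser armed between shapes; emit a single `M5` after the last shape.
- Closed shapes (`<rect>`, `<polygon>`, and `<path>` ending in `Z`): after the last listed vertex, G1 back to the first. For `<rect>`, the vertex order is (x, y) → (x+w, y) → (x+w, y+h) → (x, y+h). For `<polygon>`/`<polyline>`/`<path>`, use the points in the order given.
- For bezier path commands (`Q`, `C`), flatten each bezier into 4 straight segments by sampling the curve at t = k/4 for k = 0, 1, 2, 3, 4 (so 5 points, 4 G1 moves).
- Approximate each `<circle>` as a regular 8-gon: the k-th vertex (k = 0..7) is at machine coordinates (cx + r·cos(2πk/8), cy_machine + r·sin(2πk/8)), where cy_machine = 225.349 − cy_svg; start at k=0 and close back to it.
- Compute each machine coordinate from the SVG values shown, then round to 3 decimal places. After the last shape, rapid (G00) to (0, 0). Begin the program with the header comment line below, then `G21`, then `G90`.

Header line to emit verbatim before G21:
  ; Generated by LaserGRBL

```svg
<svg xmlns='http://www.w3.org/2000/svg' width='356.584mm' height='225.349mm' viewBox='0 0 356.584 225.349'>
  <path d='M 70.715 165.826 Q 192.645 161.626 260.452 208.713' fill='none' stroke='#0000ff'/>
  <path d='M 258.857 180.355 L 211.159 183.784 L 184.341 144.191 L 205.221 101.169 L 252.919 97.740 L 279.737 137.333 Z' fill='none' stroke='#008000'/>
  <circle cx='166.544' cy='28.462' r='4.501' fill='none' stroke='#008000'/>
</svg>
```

; Generated by LaserGRBL
G21
G90
G00 X70.715 Y59.523
M3 S161
G1 X128.297 Y58.418 F2191
G1 X179.114 Y50.901
G1 X223.166 Y36.974
G1 X260.452 Y16.636
G00 X258.857 Y44.994
M3 S798
G1 X211.159 Y41.565 F1084
G1 X184.341 Y81.158
G1 X205.221 Y124.180
G1 X252.919 Y127.609
G1 X279.737 Y88.016
G1 X258.857 Y44.994
G00 X171.045 Y196.887
M3 S798
G1 X169.727 Y200.070 F1084
G1 X166.544 Y201.388
G1 X163.361 Y200.070
G1 X162.043 Y196.887
G1 X163.361 Y193.704
G1 X166.544 Y192.386
G1 X169.727 Y193.704
G1 X171.045 Y196.887
M5
G00 X0.000 Y0.000

viewBox `0 0 356.584 225.349` with mm width/height → 1 unit = 1 mm. Flip: y_m = 225.349 − y_svg.

**Shape 1** — `<path>` quadratic bezier, stroke `#0000ff` → engrave (S161, F2191). Control points (SVG): P0=(70.715,165.826), P1=(192.645,161.626), P2=(260.452,208.713); sampled at t=k/4. Machine vertices: (70.715,59.523) → (128.297,58.418) → (179.114,50.901) → (223.166,36.974) → (260.452,16.636). Open path.

**Shape 2** — `<path>` regular polygon, stroke `#008000` → cut (S798, F1084). Machine vertices: (258.857,44.994) → (211.159,41.565) → (184.341,81.158) → (205.221,124.180) → (252.919,127.609) → (279.737,88.016) → (258.857,44.994). Closed: final G1 returns to the first vertex.

**Shape 3** — `<circle>` circle, stroke `#008000` → cut (S798, F1084). Machine vertices: (171.045,196.887) → (169.727,200.070) → (166.544,201.388) → (163.361,200.070) → (162.043,196.887) → (163.361,193.704) → (166.544,192.386) → (169.727,193.704) → (171.045,196.887). Closed: final G1 returns to the first vertex.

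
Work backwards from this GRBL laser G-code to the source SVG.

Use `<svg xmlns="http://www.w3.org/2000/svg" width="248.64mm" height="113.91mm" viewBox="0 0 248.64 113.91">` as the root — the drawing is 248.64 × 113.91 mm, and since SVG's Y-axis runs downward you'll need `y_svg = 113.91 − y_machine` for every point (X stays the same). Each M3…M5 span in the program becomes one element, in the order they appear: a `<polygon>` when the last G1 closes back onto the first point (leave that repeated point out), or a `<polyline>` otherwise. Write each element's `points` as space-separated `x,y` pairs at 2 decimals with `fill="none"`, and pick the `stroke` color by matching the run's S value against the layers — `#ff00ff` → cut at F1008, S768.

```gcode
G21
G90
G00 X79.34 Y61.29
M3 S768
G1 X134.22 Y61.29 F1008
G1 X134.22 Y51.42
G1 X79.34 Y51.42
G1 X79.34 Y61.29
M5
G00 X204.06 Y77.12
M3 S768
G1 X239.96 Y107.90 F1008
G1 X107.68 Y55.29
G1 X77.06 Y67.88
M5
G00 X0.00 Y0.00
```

<svg xmlns="http://www.w3.org/2000/svg" width="248.64mm" height="113.91mm" viewBox="0 0 248.64 113.91">
  <polygon points="79.34,52.62 134.22,52.62 134.22,62.49 79.34,62.49" fill="none" stroke="#ff00ff"/>
  <polyline points="204.06,36.79 239.96,6.01 107.68,58.62 77.06,46.03" fill="none" stroke="#ff00ff"/>
</svg>

Each laser-on run becomes one SVG element. Flip Y back into SVG space with y_svg = 113.91 − y_machine. Every run uses S768, so all elements get stroke `#ff00ff` (cut).

Run 1: The run returns to its start, so emit a `<polygon>` with points (Y-flipped): 79.34,52.62 134.22,52.62 134.22,62.49 79.34,62.49.

Run 2: The run is open, so emit a `<polyline>` with points (Y-flipped): 204.06,36.79 239.96,6.01 107.68,58.62 77.06,46.03.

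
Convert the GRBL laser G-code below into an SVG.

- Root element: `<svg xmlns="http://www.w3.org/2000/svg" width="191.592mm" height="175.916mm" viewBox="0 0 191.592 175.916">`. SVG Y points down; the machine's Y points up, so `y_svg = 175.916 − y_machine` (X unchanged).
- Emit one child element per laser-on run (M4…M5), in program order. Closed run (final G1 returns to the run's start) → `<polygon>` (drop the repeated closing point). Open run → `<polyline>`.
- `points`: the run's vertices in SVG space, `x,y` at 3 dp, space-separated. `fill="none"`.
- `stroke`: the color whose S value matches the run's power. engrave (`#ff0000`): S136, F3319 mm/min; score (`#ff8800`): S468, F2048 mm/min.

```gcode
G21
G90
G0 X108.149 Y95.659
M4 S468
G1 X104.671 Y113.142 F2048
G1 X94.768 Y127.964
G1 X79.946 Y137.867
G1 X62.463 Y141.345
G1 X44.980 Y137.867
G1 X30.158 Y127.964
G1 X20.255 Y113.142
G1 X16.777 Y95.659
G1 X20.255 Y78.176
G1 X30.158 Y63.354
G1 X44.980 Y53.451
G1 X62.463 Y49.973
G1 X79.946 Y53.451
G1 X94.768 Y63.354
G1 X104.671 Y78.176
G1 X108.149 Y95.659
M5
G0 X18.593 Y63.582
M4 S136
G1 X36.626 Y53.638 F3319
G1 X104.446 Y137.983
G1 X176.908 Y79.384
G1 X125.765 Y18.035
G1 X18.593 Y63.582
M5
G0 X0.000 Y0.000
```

Each laser-on run becomes one SVG element. Flip Y back into SVG space with y_svg = 175.916 − y_machine.

Run 1: S468 ⇒ score layer `#ff8800`. The run returns to its start, so emit a `<polygon>` with points (Y-flipped): 108.149,80.257 104.671,62.774 94.768,47.952 79.946,38.049 62.463,34.571 44.980,38.049 30.158,47.952 20.255,62.774 16.777,80.257 20.255,97.740 30.158,112.562 44.980,122.465 62.463,125.943 79.946,122.465 94.768,112.562 104.671,97.740.

Run 2: the run's S136 means `#ff0000` (engrave). The run returns to its start, so emit a `<polygon>` with points (Y-flipped): 18.593,112.334 36.626,122.278 104.446,37.933 176.908,96.532 125.765,157.881.

<svg xmlns="http://www.w3.org/2000/svg" width="191.592mm" height="175.916mm" viewBox="0 0 191.592 175.916">
  <polygon points="108.149,80.257 104.671,62.774 94.768,47.952 79.946,38.049 62.463,34.571 44.980,38.049 30.158,47.952 20.255,62.774 16.777,80.257 20.255,97.740 30.158,112.562 44.980,122.465 62.463,125.943 79.946,122.465 94.768,112.562 104.671,97.740" fill="none" stroke="#ff8800"/>
  <polygon points="18.593,112.334 36.626,122.278 104.446,37.933 176.908,96.532 125.765,157.881" fill="none" stroke="#ff0000"/>
</svg>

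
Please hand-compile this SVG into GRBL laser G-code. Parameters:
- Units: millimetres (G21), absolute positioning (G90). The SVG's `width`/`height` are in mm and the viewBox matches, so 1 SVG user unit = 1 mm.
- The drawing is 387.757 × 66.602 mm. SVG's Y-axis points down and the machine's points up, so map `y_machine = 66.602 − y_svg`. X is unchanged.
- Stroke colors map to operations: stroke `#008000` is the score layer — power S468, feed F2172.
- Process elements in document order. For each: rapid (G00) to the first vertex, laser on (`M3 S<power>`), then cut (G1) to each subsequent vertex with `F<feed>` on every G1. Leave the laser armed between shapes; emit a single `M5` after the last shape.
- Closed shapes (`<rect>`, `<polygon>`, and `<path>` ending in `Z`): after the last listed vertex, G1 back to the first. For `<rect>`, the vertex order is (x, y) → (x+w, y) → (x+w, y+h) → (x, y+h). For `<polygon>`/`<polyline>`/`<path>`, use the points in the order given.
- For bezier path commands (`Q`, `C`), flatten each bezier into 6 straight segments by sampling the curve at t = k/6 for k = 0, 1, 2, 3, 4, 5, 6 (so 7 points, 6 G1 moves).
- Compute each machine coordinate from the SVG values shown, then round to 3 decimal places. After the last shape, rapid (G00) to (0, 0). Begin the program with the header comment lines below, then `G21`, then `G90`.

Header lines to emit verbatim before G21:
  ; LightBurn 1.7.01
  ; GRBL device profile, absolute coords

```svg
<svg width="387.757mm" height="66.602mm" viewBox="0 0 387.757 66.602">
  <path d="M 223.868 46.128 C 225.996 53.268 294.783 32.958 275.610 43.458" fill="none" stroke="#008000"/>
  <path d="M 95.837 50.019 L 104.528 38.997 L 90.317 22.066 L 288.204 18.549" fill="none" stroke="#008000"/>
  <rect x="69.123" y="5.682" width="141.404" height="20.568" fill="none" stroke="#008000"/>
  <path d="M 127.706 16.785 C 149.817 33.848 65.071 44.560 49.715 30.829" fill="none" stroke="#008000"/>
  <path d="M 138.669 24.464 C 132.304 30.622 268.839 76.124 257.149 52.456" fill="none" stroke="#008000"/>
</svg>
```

viewBox `0 0 387.757 66.602` with mm width/height → 1 unit = 1 mm. Flip: y_m = 66.602 − y_svg.

**Shape 1** — `<path>` cubic bezier, stroke `#008000` → score (S468, F2172). Control points (SVG): P0=(223.868,46.128), P1=(225.996,53.268), P2=(294.783,32.958), P3=(275.610,43.458); sampled at t=k/6. Machine vertices: (223.868,20.474) → (229.771,18.922) → (242.489,20.326) → (257.727,23.069) → (271.190,25.532) → (278.582,26.096) → (275.610,23.144). Open path.

**Shape 2** — `<path>` open polyline, stroke `#008000` → score (S468, F2172). Machine vertices: (95.837,16.583) → (104.528,27.605) → (90.317,44.536) → (288.204,48.053). Open path.

**Shape 3** — `<rect>` rectangle, stroke `#008000` → score (S468, F2172). Machine vertices: (69.123,60.920) → (210.527,60.920) → (210.527,40.352) → (69.123,40.352) → (69.123,60.920). Closed: final G1 returns to the first vertex.

**Shape 4** — `<path>` cubic bezier, stroke `#008000` → score (S468, F2172). Control points (SVG): P0=(127.706,16.785), P1=(149.817,33.848), P2=(65.071,44.560), P3=(49.715,30.829); sampled at t=k/6. Machine vertices: (127.706,49.817) → (130.673,41.899) → (120.726,35.541) → (102.761,31.247) → (81.673,29.520) → (62.360,30.861) → (49.715,35.773). Open path.

**Shape 5** — `<path>` cubic bezier, stroke `#008000` → score (S468, F2172). Control points (SVG): P0=(138.669,24.464), P1=(132.304,30.622), P2=(268.839,76.124), P3=(257.149,52.456); sampled at t=k/6. Machine vertices: (138.669,42.138) → (146.047,36.283) → (169.155,26.884) → (199.906,16.957) → (230.213,9.516) → (251.990,7.574) → (257.149,14.146). Open path.

; LightBurn 1.7.01
; GRBL device profile, absolute coords
G21
G90
G00 X223.868 Y20.474
M3 S468
G1 X229.771 Y18.922 F2172
G1 X242.489 Y20.326 F2172
G1 X257.727 Y23.069 F2172
G1 X271.190 Y25.532 F2172
G1 X278.582 Y26.096 F2172
G1 X275.610 Y23.144 F2172
G00 X95.837 Y16.583
M3 S468
G1 X104.528 Y27.605 F2172
G1 X90.317 Y44.536 F2172
G1 X288.204 Y48.053 F2172
G00 X69.123 Y60.920
M3 S468
G1 X210.527 Y60.920 F2172
G1 X210.527 Y40.352 F2172
G1 X69.123 Y40.352 F2172
G1 X69.123 Y60.920 F2172
G00 X127.706 Y49.817
M3 S468
G1 X130.673 Y41.899 F2172
G1 X120.726 Y35.541 F2172
G1 X102.761 Y31.247 F2172
G1 X81.673 Y29.520 F2172
G1 X62.360 Y30.861 F2172
G1 X49.715 Y35.773 F2172
G00 X138.669 Y42.138
M3 S468
G1 X146.047 Y36.283 F2172
G1 X169.155 Y26.884 F2172
G1 X199.906 Y16.957 F2172
G1 X230.213 Y9.516 F2172
G1 X251.990 Y7.574 F2172
G1 X257.149 Y14.146 F2172
M5
G00 X0.000 Y0.000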